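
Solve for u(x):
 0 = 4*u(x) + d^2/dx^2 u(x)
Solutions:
 u(x) = C1*sin(2*x) + C2*cos(2*x)


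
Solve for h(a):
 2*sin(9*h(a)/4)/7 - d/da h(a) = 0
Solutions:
 -2*a/7 + 2*log(cos(9*h(a)/4) - 1)/9 - 2*log(cos(9*h(a)/4) + 1)/9 = C1


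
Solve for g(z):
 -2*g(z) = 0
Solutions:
 g(z) = 0


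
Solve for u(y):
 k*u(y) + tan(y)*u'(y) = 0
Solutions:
 u(y) = C1*exp(-k*log(sin(y)))


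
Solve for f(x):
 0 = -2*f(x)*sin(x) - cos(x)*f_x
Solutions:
 f(x) = C1*cos(x)^2


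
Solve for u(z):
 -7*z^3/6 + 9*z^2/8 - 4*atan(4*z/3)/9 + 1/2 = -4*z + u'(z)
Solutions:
 u(z) = C1 - 7*z^4/24 + 3*z^3/8 + 2*z^2 - 4*z*atan(4*z/3)/9 + z/2 + log(16*z^2 + 9)/6


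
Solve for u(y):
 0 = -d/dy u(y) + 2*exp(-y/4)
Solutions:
 u(y) = C1 - 8*exp(-y/4)


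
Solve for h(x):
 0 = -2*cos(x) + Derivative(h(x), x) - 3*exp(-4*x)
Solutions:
 h(x) = C1 + 2*sin(x) - 3*exp(-4*x)/4


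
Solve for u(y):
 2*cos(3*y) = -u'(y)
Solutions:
 u(y) = C1 - 2*sin(3*y)/3


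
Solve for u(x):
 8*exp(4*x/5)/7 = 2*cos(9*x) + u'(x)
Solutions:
 u(x) = C1 + 10*exp(4*x/5)/7 - 2*sin(9*x)/9


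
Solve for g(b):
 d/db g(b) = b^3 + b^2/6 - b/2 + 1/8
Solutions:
 g(b) = C1 + b^4/4 + b^3/18 - b^2/4 + b/8


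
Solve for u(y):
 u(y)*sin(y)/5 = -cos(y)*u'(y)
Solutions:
 u(y) = C1*cos(y)^(1/5)


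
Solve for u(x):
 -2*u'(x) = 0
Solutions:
 u(x) = C1


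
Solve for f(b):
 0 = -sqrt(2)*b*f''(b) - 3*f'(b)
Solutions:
 f(b) = C1 + C2*b^(1 - 3*sqrt(2)/2)


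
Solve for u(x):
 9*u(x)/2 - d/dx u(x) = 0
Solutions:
 u(x) = C1*exp(9*x/2)


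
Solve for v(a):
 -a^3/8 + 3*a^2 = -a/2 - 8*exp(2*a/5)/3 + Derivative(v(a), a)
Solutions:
 v(a) = C1 - a^4/32 + a^3 + a^2/4 + 20*exp(2*a/5)/3


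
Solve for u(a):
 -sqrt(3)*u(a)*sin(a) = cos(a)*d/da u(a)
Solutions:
 u(a) = C1*cos(a)^(sqrt(3))


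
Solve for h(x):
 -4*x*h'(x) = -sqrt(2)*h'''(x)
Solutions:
 h(x) = C1 + Integral(C2*airyai(sqrt(2)*x) + C3*airybi(sqrt(2)*x), x)


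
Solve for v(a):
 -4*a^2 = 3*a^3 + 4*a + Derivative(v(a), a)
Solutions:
 v(a) = C1 - 3*a^4/4 - 4*a^3/3 - 2*a^2


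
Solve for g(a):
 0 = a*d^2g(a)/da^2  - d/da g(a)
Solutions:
 g(a) = C1 + C2*a^2


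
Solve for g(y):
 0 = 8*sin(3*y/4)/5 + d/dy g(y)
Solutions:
 g(y) = C1 + 32*cos(3*y/4)/15


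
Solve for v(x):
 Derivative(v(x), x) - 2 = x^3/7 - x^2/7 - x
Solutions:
 v(x) = C1 + x^4/28 - x^3/21 - x^2/2 + 2*x


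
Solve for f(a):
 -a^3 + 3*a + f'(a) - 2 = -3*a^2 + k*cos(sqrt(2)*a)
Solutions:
 f(a) = C1 + a^4/4 - a^3 - 3*a^2/2 + 2*a + sqrt(2)*k*sin(sqrt(2)*a)/2


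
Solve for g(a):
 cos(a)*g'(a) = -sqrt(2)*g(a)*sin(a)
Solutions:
 g(a) = C1*cos(a)^(sqrt(2))


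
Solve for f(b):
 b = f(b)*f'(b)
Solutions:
 f(b) = -sqrt(C1 + b^2)
 f(b) = sqrt(C1 + b^2)


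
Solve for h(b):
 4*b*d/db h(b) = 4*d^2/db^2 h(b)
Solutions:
 h(b) = C1 + C2*erfi(sqrt(2)*b/2)


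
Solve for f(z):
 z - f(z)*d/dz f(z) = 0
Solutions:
 f(z) = -sqrt(C1 + z^2)
 f(z) = sqrt(C1 + z^2)


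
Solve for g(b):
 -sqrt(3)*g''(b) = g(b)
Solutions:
 g(b) = C1*sin(3^(3/4)*b/3) + C2*cos(3^(3/4)*b/3)


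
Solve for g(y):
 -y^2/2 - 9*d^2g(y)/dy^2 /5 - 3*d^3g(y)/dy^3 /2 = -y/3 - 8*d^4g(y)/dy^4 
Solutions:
 g(y) = C1 + C2*y + C3*exp(3*y*(5 - sqrt(665))/160) + C4*exp(3*y*(5 + sqrt(665))/160) - 5*y^4/216 + 35*y^3/324 - 325*y^2/216


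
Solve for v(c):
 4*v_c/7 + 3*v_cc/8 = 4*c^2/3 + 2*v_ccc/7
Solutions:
 v(c) = C1 + C2*exp(c*(21 - sqrt(2489))/32) + C3*exp(c*(21 + sqrt(2489))/32) + 7*c^3/9 - 49*c^2/32 + 6671*c/1536


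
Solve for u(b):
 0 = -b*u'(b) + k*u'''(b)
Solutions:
 u(b) = C1 + Integral(C2*airyai(b*(1/k)^(1/3)) + C3*airybi(b*(1/k)^(1/3)), b)


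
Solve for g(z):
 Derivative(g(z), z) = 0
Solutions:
 g(z) = C1


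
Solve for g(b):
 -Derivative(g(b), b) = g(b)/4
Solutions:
 g(b) = C1*exp(-b/4)


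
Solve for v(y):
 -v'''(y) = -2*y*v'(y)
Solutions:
 v(y) = C1 + Integral(C2*airyai(2^(1/3)*y) + C3*airybi(2^(1/3)*y), y)


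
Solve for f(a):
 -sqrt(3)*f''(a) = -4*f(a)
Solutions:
 f(a) = C1*exp(-2*3^(3/4)*a/3) + C2*exp(2*3^(3/4)*a/3)


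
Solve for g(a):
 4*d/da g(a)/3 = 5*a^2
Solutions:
 g(a) = C1 + 5*a^3/4


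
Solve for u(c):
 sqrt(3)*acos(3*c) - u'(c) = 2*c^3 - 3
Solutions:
 u(c) = C1 - c^4/2 + 3*c + sqrt(3)*(c*acos(3*c) - sqrt(1 - 9*c^2)/3)


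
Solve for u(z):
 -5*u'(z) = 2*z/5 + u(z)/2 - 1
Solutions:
 u(z) = C1*exp(-z/10) - 4*z/5 + 10


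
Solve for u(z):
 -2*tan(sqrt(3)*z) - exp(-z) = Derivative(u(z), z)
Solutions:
 u(z) = C1 - sqrt(3)*log(tan(sqrt(3)*z)^2 + 1)/3 + exp(-z)


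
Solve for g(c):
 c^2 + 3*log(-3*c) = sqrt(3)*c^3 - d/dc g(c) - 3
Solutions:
 g(c) = C1 + sqrt(3)*c^4/4 - c^3/3 - 3*c*log(-c) - 3*c*log(3)


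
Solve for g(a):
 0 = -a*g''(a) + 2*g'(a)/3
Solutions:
 g(a) = C1 + C2*a^(5/3)


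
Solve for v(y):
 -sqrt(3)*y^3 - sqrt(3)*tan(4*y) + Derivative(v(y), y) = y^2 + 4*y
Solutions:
 v(y) = C1 + sqrt(3)*y^4/4 + y^3/3 + 2*y^2 - sqrt(3)*log(cos(4*y))/4


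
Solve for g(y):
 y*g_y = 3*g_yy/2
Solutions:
 g(y) = C1 + C2*erfi(sqrt(3)*y/3)


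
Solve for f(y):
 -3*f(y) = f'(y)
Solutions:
 f(y) = C1*exp(-3*y)


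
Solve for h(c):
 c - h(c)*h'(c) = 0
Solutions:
 h(c) = -sqrt(C1 + c^2)
 h(c) = sqrt(C1 + c^2)


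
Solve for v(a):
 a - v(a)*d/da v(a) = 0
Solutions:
 v(a) = -sqrt(C1 + a^2)
 v(a) = sqrt(C1 + a^2)


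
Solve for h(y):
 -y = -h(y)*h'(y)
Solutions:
 h(y) = -sqrt(C1 + y^2)
 h(y) = sqrt(C1 + y^2)


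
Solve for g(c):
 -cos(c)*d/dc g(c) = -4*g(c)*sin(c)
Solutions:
 g(c) = C1/cos(c)^4


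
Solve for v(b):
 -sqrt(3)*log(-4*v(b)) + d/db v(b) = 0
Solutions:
 -sqrt(3)*Integral(1/(log(-_y) + 2*log(2)), (_y, v(b)))/3 = C1 - b


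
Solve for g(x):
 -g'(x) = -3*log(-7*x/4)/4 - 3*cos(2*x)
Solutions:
 g(x) = C1 + 3*x*log(-x)/4 - 3*x*log(2)/2 - 3*x/4 + 3*x*log(7)/4 + 3*sin(2*x)/2


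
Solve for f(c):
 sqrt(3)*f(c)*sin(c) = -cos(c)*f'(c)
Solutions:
 f(c) = C1*cos(c)^(sqrt(3))


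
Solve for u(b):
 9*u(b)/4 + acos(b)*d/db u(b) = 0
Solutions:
 u(b) = C1*exp(-9*Integral(1/acos(b), b)/4)


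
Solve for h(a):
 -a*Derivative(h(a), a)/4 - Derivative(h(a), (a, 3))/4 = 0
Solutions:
 h(a) = C1 + Integral(C2*airyai(-a) + C3*airybi(-a), a)


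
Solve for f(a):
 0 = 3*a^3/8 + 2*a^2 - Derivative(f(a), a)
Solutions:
 f(a) = C1 + 3*a^4/32 + 2*a^3/3


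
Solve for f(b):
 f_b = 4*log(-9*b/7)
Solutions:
 f(b) = C1 + 4*b*log(-b) + 4*b*(-log(7) - 1 + 2*log(3))


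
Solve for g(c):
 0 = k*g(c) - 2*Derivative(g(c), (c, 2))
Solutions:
 g(c) = C1*exp(-sqrt(2)*c*sqrt(k)/2) + C2*exp(sqrt(2)*c*sqrt(k)/2)


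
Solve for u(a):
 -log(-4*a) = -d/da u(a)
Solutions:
 u(a) = C1 + a*log(-a) + a*(-1 + 2*log(2))


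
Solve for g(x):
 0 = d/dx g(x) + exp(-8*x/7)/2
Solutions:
 g(x) = C1 + 7*exp(-8*x/7)/16


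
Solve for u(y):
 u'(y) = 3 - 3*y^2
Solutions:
 u(y) = C1 - y^3 + 3*y


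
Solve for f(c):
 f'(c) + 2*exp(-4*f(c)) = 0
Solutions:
 f(c) = log(-I*(C1 - 8*c)^(1/4))
 f(c) = log(I*(C1 - 8*c)^(1/4))
 f(c) = log(-(C1 - 8*c)^(1/4))
 f(c) = log(C1 - 8*c)/4


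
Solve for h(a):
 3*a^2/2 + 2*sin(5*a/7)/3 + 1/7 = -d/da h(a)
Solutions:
 h(a) = C1 - a^3/2 - a/7 + 14*cos(5*a/7)/15


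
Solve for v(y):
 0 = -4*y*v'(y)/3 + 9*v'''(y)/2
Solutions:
 v(y) = C1 + Integral(C2*airyai(2*y/3) + C3*airybi(2*y/3), y)


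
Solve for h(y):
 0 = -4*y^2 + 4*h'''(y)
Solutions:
 h(y) = C1 + C2*y + C3*y^2 + y^5/60


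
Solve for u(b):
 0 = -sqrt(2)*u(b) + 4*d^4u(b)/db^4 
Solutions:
 u(b) = C1*exp(-2^(5/8)*b/2) + C2*exp(2^(5/8)*b/2) + C3*sin(2^(5/8)*b/2) + C4*cos(2^(5/8)*b/2)


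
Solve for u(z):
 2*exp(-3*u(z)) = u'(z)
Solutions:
 u(z) = log(C1 + 6*z)/3
 u(z) = log((-3^(1/3) - 3^(5/6)*I)*(C1 + 2*z)^(1/3)/2)
 u(z) = log((-3^(1/3) + 3^(5/6)*I)*(C1 + 2*z)^(1/3)/2)


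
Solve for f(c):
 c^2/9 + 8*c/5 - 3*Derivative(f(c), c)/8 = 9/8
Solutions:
 f(c) = C1 + 8*c^3/81 + 32*c^2/15 - 3*c


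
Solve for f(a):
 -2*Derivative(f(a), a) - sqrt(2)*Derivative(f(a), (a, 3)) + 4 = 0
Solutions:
 f(a) = C1 + C2*sin(2^(1/4)*a) + C3*cos(2^(1/4)*a) + 2*a


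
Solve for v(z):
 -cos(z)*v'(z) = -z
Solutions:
 v(z) = C1 + Integral(z/cos(z), z)


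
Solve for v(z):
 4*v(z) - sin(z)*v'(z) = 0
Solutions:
 v(z) = C1*(cos(z)^2 - 2*cos(z) + 1)/(cos(z)^2 + 2*cos(z) + 1)


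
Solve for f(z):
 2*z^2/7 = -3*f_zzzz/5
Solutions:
 f(z) = C1 + C2*z + C3*z^2 + C4*z^3 - z^6/756


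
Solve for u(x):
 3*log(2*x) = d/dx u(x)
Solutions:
 u(x) = C1 + 3*x*log(x) - 3*x + x*log(8)


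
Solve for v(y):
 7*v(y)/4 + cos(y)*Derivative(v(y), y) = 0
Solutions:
 v(y) = C1*(sin(y) - 1)^(7/8)/(sin(y) + 1)^(7/8)


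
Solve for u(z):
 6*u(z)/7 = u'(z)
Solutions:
 u(z) = C1*exp(6*z/7)


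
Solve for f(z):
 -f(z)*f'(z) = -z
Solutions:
 f(z) = -sqrt(C1 + z^2)
 f(z) = sqrt(C1 + z^2)


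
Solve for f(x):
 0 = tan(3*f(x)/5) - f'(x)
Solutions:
 f(x) = -5*asin(C1*exp(3*x/5))/3 + 5*pi/3
 f(x) = 5*asin(C1*exp(3*x/5))/3


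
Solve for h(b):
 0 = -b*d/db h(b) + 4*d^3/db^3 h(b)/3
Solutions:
 h(b) = C1 + Integral(C2*airyai(6^(1/3)*b/2) + C3*airybi(6^(1/3)*b/2), b)


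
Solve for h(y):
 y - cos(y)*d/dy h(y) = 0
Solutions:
 h(y) = C1 + Integral(y/cos(y), y)


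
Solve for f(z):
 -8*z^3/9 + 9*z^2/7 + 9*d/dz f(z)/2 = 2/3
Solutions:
 f(z) = C1 + 4*z^4/81 - 2*z^3/21 + 4*z/27


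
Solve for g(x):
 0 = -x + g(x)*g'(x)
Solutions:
 g(x) = -sqrt(C1 + x^2)
 g(x) = sqrt(C1 + x^2)


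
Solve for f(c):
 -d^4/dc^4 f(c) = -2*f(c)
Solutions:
 f(c) = C1*exp(-2^(1/4)*c) + C2*exp(2^(1/4)*c) + C3*sin(2^(1/4)*c) + C4*cos(2^(1/4)*c)


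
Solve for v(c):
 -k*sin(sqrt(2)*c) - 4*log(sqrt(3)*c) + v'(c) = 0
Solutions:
 v(c) = C1 + 4*c*log(c) - 4*c + 2*c*log(3) - sqrt(2)*k*cos(sqrt(2)*c)/2


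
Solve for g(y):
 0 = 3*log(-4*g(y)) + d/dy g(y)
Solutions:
 Integral(1/(log(-_y) + 2*log(2)), (_y, g(y)))/3 = C1 - y


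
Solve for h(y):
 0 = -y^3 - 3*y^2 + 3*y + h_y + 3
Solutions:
 h(y) = C1 + y^4/4 + y^3 - 3*y^2/2 - 3*y


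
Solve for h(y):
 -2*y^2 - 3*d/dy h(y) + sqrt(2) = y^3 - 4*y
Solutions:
 h(y) = C1 - y^4/12 - 2*y^3/9 + 2*y^2/3 + sqrt(2)*y/3


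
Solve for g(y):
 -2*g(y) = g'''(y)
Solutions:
 g(y) = C3*exp(-2^(1/3)*y) + (C1*sin(2^(1/3)*sqrt(3)*y/2) + C2*cos(2^(1/3)*sqrt(3)*y/2))*exp(2^(1/3)*y/2)


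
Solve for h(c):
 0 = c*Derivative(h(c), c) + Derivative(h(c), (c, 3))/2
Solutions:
 h(c) = C1 + Integral(C2*airyai(-2^(1/3)*c) + C3*airybi(-2^(1/3)*c), c)


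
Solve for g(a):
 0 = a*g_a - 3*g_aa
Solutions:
 g(a) = C1 + C2*erfi(sqrt(6)*a/6)


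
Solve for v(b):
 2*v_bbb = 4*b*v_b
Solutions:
 v(b) = C1 + Integral(C2*airyai(2^(1/3)*b) + C3*airybi(2^(1/3)*b), b)


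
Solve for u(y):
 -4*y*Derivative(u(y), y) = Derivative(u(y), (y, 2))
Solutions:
 u(y) = C1 + C2*erf(sqrt(2)*y)


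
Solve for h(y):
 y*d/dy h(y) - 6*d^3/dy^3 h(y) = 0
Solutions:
 h(y) = C1 + Integral(C2*airyai(6^(2/3)*y/6) + C3*airybi(6^(2/3)*y/6), y)


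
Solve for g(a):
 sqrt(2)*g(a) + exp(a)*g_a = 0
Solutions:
 g(a) = C1*exp(sqrt(2)*exp(-a))


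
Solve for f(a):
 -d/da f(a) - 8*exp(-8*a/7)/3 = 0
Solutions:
 f(a) = C1 + 7*exp(-8*a/7)/3


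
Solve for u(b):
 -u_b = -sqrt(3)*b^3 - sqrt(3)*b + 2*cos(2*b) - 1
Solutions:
 u(b) = C1 + sqrt(3)*b^4/4 + sqrt(3)*b^2/2 + b - sin(2*b)


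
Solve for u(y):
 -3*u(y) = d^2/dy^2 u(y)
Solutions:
 u(y) = C1*sin(sqrt(3)*y) + C2*cos(sqrt(3)*y)


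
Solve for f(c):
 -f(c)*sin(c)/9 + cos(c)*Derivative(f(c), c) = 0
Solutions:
 f(c) = C1/cos(c)^(1/9)


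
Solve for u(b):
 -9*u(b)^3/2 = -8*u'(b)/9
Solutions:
 u(b) = -2*sqrt(2)*sqrt(-1/(C1 + 81*b))
 u(b) = 2*sqrt(2)*sqrt(-1/(C1 + 81*b))


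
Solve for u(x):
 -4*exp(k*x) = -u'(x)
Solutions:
 u(x) = C1 + 4*exp(k*x)/k


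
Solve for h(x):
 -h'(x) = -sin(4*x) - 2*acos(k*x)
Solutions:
 h(x) = C1 + 2*Piecewise((x*acos(k*x) - sqrt(-k^2*x^2 + 1)/k, Ne(k, 0)), (pi*x/2, True)) - cos(4*x)/4


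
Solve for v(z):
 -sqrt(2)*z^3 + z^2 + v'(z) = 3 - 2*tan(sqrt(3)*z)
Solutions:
 v(z) = C1 + sqrt(2)*z^4/4 - z^3/3 + 3*z + 2*sqrt(3)*log(cos(sqrt(3)*z))/3


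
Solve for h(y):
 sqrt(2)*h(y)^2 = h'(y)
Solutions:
 h(y) = -1/(C1 + sqrt(2)*y)


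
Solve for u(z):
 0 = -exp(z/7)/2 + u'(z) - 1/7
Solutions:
 u(z) = C1 + z/7 + 7*exp(z/7)/2


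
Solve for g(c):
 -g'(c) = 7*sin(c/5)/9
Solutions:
 g(c) = C1 + 35*cos(c/5)/9


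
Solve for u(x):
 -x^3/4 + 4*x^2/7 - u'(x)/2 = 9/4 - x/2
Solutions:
 u(x) = C1 - x^4/8 + 8*x^3/21 + x^2/2 - 9*x/2


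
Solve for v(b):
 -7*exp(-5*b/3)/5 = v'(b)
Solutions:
 v(b) = C1 + 21*exp(-5*b/3)/25


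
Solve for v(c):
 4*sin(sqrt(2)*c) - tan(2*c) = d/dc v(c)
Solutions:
 v(c) = C1 + log(cos(2*c))/2 - 2*sqrt(2)*cos(sqrt(2)*c)


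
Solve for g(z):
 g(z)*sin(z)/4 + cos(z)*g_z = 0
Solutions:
 g(z) = C1*cos(z)^(1/4)


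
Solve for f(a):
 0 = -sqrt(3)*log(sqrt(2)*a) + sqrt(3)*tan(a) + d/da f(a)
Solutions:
 f(a) = C1 + sqrt(3)*a*(log(a) - 1) + sqrt(3)*a*log(2)/2 + sqrt(3)*log(cos(a))


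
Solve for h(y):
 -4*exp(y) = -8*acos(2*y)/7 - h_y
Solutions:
 h(y) = C1 - 8*y*acos(2*y)/7 + 4*sqrt(1 - 4*y^2)/7 + 4*exp(y)


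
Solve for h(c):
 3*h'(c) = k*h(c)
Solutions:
 h(c) = C1*exp(c*k/3)


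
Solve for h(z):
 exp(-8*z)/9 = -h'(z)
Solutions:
 h(z) = C1 + exp(-8*z)/72


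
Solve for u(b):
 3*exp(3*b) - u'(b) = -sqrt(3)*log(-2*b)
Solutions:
 u(b) = C1 + sqrt(3)*b*log(-b) + sqrt(3)*b*(-1 + log(2)) + exp(3*b)


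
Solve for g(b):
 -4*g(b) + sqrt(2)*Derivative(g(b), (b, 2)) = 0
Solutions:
 g(b) = C1*exp(-2^(3/4)*b) + C2*exp(2^(3/4)*b)


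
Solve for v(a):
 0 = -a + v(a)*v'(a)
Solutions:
 v(a) = -sqrt(C1 + a^2)
 v(a) = sqrt(C1 + a^2)


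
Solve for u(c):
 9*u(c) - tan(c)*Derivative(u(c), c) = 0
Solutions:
 u(c) = C1*sin(c)^9


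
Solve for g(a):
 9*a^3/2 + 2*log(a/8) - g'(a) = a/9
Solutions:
 g(a) = C1 + 9*a^4/8 - a^2/18 + 2*a*log(a) - a*log(64) - 2*a


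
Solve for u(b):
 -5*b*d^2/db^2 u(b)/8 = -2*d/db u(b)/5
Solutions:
 u(b) = C1 + C2*b^(41/25)


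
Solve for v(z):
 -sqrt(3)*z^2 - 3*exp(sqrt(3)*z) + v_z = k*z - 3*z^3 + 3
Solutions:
 v(z) = C1 + k*z^2/2 - 3*z^4/4 + sqrt(3)*z^3/3 + 3*z + sqrt(3)*exp(sqrt(3)*z)


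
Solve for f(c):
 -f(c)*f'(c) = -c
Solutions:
 f(c) = -sqrt(C1 + c^2)
 f(c) = sqrt(C1 + c^2)


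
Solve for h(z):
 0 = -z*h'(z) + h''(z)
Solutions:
 h(z) = C1 + C2*erfi(sqrt(2)*z/2)


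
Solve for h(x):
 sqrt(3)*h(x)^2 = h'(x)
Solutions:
 h(x) = -1/(C1 + sqrt(3)*x)


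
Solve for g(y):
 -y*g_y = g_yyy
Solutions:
 g(y) = C1 + Integral(C2*airyai(-y) + C3*airybi(-y), y)


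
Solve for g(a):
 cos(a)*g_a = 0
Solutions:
 g(a) = C1


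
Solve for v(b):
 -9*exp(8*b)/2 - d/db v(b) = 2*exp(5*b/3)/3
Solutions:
 v(b) = C1 - 2*exp(5*b/3)/5 - 9*exp(8*b)/16


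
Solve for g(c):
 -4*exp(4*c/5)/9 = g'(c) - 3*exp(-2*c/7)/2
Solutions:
 g(c) = C1 - 5*exp(4*c/5)/9 - 21*exp(-2*c/7)/4


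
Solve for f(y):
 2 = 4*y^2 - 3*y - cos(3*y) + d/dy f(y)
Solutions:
 f(y) = C1 - 4*y^3/3 + 3*y^2/2 + 2*y + sin(3*y)/3


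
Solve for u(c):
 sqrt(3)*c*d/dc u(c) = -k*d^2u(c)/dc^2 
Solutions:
 u(c) = C1 + C2*sqrt(k)*erf(sqrt(2)*3^(1/4)*c*sqrt(1/k)/2)


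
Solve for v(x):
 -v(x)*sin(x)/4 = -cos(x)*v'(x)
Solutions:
 v(x) = C1/cos(x)^(1/4)


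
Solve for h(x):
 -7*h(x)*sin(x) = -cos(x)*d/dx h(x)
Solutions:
 h(x) = C1/cos(x)^7


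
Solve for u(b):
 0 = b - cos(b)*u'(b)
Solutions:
 u(b) = C1 + Integral(b/cos(b), b)


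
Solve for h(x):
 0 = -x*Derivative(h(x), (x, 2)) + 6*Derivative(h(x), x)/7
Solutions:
 h(x) = C1 + C2*x^(13/7)


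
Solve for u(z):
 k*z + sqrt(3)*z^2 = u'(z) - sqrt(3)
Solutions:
 u(z) = C1 + k*z^2/2 + sqrt(3)*z^3/3 + sqrt(3)*z


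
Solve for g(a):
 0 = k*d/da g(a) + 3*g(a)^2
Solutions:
 g(a) = k/(C1*k + 3*a)


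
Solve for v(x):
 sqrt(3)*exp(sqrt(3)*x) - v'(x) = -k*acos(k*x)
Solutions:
 v(x) = C1 + k*Piecewise((x*acos(k*x) - sqrt(-k^2*x^2 + 1)/k, Ne(k, 0)), (pi*x/2, True)) + exp(sqrt(3)*x)


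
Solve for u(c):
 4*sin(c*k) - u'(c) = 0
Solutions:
 u(c) = C1 - 4*cos(c*k)/k


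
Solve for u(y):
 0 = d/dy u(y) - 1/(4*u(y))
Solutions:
 u(y) = -sqrt(C1 + 2*y)/2
 u(y) = sqrt(C1 + 2*y)/2


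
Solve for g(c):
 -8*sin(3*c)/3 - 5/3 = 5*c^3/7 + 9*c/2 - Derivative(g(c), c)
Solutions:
 g(c) = C1 + 5*c^4/28 + 9*c^2/4 + 5*c/3 - 8*cos(3*c)/9


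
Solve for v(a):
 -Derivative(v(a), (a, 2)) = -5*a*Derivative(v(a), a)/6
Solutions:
 v(a) = C1 + C2*erfi(sqrt(15)*a/6)


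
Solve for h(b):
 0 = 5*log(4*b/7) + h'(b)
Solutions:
 h(b) = C1 - 5*b*log(b) + b*log(16807/1024) + 5*b


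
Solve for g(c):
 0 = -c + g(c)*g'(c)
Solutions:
 g(c) = -sqrt(C1 + c^2)
 g(c) = sqrt(C1 + c^2)


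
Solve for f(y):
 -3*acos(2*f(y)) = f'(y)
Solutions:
 Integral(1/acos(2*_y), (_y, f(y))) = C1 - 3*y


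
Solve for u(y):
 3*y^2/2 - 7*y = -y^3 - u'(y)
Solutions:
 u(y) = C1 - y^4/4 - y^3/2 + 7*y^2/2


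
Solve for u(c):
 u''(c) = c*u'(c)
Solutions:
 u(c) = C1 + C2*erfi(sqrt(2)*c/2)


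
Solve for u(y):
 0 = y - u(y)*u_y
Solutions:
 u(y) = -sqrt(C1 + y^2)
 u(y) = sqrt(C1 + y^2)


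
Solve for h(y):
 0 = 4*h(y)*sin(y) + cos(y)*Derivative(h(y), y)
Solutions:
 h(y) = C1*cos(y)^4


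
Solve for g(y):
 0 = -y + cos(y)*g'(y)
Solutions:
 g(y) = C1 + Integral(y/cos(y), y)


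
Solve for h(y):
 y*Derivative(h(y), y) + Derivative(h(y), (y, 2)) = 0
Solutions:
 h(y) = C1 + C2*erf(sqrt(2)*y/2)


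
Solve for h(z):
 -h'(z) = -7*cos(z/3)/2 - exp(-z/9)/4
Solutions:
 h(z) = C1 + 21*sin(z/3)/2 - 9*exp(-z/9)/4


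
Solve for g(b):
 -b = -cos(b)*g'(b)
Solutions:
 g(b) = C1 + Integral(b/cos(b), b)


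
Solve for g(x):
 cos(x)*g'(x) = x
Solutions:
 g(x) = C1 + Integral(x/cos(x), x)


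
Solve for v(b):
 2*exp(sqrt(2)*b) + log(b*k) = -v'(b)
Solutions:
 v(b) = C1 - b*log(b*k) + b - sqrt(2)*exp(sqrt(2)*b)


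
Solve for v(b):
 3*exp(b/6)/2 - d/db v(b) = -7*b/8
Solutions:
 v(b) = C1 + 7*b^2/16 + 9*exp(b/6)


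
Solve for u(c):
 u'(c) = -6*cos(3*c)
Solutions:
 u(c) = C1 - 2*sin(3*c)


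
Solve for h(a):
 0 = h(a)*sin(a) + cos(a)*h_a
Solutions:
 h(a) = C1*cos(a)


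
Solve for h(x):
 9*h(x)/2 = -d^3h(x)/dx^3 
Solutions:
 h(x) = C3*exp(-6^(2/3)*x/2) + (C1*sin(3*2^(2/3)*3^(1/6)*x/4) + C2*cos(3*2^(2/3)*3^(1/6)*x/4))*exp(6^(2/3)*x/4)


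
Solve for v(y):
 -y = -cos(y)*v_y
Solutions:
 v(y) = C1 + Integral(y/cos(y), y)


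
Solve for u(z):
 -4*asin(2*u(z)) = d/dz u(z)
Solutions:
 Integral(1/asin(2*_y), (_y, u(z))) = C1 - 4*z


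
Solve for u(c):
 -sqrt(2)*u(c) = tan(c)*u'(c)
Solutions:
 u(c) = C1/sin(c)^(sqrt(2))


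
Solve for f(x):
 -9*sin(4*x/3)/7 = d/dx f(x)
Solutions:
 f(x) = C1 + 27*cos(4*x/3)/28


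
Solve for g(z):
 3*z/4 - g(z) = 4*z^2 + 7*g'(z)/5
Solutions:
 g(z) = C1*exp(-5*z/7) - 4*z^2 + 239*z/20 - 1673/100


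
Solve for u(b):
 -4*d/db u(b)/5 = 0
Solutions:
 u(b) = C1


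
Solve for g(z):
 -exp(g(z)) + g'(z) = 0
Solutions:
 g(z) = log(-1/(C1 + z))


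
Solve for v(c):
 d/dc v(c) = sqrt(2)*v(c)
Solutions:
 v(c) = C1*exp(sqrt(2)*c)


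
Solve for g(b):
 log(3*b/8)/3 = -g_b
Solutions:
 g(b) = C1 - b*log(b)/3 - b*log(3)/3 + b/3 + b*log(2)


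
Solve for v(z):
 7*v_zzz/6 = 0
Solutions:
 v(z) = C1 + C2*z + C3*z^2


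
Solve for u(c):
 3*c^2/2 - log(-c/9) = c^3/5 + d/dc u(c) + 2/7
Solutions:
 u(c) = C1 - c^4/20 + c^3/2 - c*log(-c) + c*(5/7 + 2*log(3))


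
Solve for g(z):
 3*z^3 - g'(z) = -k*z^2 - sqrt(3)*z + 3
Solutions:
 g(z) = C1 + k*z^3/3 + 3*z^4/4 + sqrt(3)*z^2/2 - 3*z


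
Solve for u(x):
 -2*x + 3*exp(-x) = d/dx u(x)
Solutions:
 u(x) = C1 - x^2 - 3*exp(-x)


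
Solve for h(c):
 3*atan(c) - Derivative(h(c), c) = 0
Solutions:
 h(c) = C1 + 3*c*atan(c) - 3*log(c^2 + 1)/2


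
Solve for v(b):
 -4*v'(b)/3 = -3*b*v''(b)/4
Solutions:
 v(b) = C1 + C2*b^(25/9)


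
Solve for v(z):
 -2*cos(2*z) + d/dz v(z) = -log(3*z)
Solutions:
 v(z) = C1 - z*log(z) - z*log(3) + z + sin(2*z)


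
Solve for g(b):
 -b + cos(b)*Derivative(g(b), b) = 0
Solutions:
 g(b) = C1 + Integral(b/cos(b), b)


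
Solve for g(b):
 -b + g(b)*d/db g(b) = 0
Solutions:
 g(b) = -sqrt(C1 + b^2)
 g(b) = sqrt(C1 + b^2)


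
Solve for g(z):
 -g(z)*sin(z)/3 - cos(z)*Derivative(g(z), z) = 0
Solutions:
 g(z) = C1*cos(z)^(1/3)


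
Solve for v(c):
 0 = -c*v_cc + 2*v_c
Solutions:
 v(c) = C1 + C2*c^3


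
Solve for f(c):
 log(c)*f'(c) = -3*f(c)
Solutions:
 f(c) = C1*exp(-3*li(c))


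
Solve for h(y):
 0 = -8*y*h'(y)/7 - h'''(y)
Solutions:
 h(y) = C1 + Integral(C2*airyai(-2*7^(2/3)*y/7) + C3*airybi(-2*7^(2/3)*y/7), y)


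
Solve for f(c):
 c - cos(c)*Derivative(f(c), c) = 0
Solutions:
 f(c) = C1 + Integral(c/cos(c), c)


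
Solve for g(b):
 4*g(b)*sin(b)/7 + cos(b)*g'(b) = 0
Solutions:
 g(b) = C1*cos(b)^(4/7)


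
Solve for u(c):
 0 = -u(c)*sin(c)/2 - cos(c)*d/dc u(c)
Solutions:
 u(c) = C1*sqrt(cos(c))


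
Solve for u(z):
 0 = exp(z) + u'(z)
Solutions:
 u(z) = C1 - exp(z)


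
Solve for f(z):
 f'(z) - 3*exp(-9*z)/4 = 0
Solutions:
 f(z) = C1 - exp(-9*z)/12


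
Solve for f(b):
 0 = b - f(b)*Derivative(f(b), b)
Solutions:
 f(b) = -sqrt(C1 + b^2)
 f(b) = sqrt(C1 + b^2)


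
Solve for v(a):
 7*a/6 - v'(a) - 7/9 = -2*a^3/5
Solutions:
 v(a) = C1 + a^4/10 + 7*a^2/12 - 7*a/9


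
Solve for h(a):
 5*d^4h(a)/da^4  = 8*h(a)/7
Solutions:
 h(a) = C1*exp(-70^(3/4)*a/35) + C2*exp(70^(3/4)*a/35) + C3*sin(70^(3/4)*a/35) + C4*cos(70^(3/4)*a/35)


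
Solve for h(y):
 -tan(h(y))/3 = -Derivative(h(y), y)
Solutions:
 h(y) = pi - asin(C1*exp(y/3))
 h(y) = asin(C1*exp(y/3))


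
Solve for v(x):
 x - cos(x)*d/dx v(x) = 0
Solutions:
 v(x) = C1 + Integral(x/cos(x), x)


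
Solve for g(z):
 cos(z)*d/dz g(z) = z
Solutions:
 g(z) = C1 + Integral(z/cos(z), z)


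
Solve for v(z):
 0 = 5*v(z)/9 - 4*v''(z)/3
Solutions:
 v(z) = C1*exp(-sqrt(15)*z/6) + C2*exp(sqrt(15)*z/6)


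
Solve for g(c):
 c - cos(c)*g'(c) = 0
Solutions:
 g(c) = C1 + Integral(c/cos(c), c)


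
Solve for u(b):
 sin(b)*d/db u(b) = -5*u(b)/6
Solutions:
 u(b) = C1*(cos(b) + 1)^(5/12)/(cos(b) - 1)^(5/12)


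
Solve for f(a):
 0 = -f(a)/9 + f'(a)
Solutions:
 f(a) = C1*exp(a/9)


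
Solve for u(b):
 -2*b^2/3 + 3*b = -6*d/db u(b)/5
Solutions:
 u(b) = C1 + 5*b^3/27 - 5*b^2/4


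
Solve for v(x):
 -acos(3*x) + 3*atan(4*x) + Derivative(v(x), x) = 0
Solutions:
 v(x) = C1 + x*acos(3*x) - 3*x*atan(4*x) - sqrt(1 - 9*x^2)/3 + 3*log(16*x^2 + 1)/8


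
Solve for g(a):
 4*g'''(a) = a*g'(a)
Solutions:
 g(a) = C1 + Integral(C2*airyai(2^(1/3)*a/2) + C3*airybi(2^(1/3)*a/2), a)


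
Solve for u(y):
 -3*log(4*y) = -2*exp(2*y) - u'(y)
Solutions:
 u(y) = C1 + 3*y*log(y) + 3*y*(-1 + 2*log(2)) - exp(2*y)


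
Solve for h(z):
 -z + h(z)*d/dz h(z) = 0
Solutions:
 h(z) = -sqrt(C1 + z^2)
 h(z) = sqrt(C1 + z^2)


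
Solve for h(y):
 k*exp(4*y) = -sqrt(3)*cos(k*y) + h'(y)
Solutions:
 h(y) = C1 + k*exp(4*y)/4 + sqrt(3)*sin(k*y)/k


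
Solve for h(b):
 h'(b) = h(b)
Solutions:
 h(b) = C1*exp(b)


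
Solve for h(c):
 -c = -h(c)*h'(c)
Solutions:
 h(c) = -sqrt(C1 + c^2)
 h(c) = sqrt(C1 + c^2)


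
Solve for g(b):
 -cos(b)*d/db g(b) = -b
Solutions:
 g(b) = C1 + Integral(b/cos(b), b)


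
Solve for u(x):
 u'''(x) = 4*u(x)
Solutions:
 u(x) = C3*exp(2^(2/3)*x) + (C1*sin(2^(2/3)*sqrt(3)*x/2) + C2*cos(2^(2/3)*sqrt(3)*x/2))*exp(-2^(2/3)*x/2)


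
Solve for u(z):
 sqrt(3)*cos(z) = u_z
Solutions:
 u(z) = C1 + sqrt(3)*sin(z)


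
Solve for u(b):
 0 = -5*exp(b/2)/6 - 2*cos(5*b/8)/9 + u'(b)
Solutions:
 u(b) = C1 + 5*exp(b/2)/3 + 16*sin(5*b/8)/45


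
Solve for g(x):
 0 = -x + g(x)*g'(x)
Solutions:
 g(x) = -sqrt(C1 + x^2)
 g(x) = sqrt(C1 + x^2)


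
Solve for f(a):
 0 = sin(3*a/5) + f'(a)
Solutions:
 f(a) = C1 + 5*cos(3*a/5)/3


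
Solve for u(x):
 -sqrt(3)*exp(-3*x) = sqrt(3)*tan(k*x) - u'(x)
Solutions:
 u(x) = C1 + sqrt(3)*Piecewise((-exp(-3*x)/3 + log(tan(k*x)^2 + 1)/(2*k), Ne(k, 0)), (-exp(-3*x)/3, True))


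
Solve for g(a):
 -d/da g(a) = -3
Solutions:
 g(a) = C1 + 3*a


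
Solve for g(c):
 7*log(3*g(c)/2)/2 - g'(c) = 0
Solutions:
 2*Integral(1/(-log(_y) - log(3) + log(2)), (_y, g(c)))/7 = C1 - c


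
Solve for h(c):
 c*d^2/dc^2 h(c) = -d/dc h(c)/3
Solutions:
 h(c) = C1 + C2*c^(2/3)


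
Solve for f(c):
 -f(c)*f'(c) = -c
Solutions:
 f(c) = -sqrt(C1 + c^2)
 f(c) = sqrt(C1 + c^2)


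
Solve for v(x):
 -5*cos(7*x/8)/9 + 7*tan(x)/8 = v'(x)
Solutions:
 v(x) = C1 - 7*log(cos(x))/8 - 40*sin(7*x/8)/63


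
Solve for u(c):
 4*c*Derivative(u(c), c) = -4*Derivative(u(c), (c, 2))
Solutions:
 u(c) = C1 + C2*erf(sqrt(2)*c/2)


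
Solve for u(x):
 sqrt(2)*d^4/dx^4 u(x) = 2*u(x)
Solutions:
 u(x) = C1*exp(-2^(1/8)*x) + C2*exp(2^(1/8)*x) + C3*sin(2^(1/8)*x) + C4*cos(2^(1/8)*x)


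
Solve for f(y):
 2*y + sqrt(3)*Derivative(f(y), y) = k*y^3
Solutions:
 f(y) = C1 + sqrt(3)*k*y^4/12 - sqrt(3)*y^2/3


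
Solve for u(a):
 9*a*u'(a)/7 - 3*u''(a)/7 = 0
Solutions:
 u(a) = C1 + C2*erfi(sqrt(6)*a/2)


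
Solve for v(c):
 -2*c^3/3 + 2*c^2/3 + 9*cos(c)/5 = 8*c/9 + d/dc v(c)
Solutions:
 v(c) = C1 - c^4/6 + 2*c^3/9 - 4*c^2/9 + 9*sin(c)/5


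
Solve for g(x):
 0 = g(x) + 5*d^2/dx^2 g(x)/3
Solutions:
 g(x) = C1*sin(sqrt(15)*x/5) + C2*cos(sqrt(15)*x/5)


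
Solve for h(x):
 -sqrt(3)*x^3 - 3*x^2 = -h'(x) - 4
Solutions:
 h(x) = C1 + sqrt(3)*x^4/4 + x^3 - 4*x


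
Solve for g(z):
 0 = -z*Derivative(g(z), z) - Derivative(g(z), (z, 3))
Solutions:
 g(z) = C1 + Integral(C2*airyai(-z) + C3*airybi(-z), z)


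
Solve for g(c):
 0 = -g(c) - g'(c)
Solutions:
 g(c) = C1*exp(-c)


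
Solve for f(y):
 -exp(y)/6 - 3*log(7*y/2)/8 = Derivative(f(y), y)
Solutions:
 f(y) = C1 - 3*y*log(y)/8 + 3*y*(-log(7) + log(2) + 1)/8 - exp(y)/6


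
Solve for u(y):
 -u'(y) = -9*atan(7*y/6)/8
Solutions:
 u(y) = C1 + 9*y*atan(7*y/6)/8 - 27*log(49*y^2 + 36)/56


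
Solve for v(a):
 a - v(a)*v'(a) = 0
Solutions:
 v(a) = -sqrt(C1 + a^2)
 v(a) = sqrt(C1 + a^2)


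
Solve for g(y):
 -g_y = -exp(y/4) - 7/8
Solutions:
 g(y) = C1 + 7*y/8 + 4*exp(y/4)


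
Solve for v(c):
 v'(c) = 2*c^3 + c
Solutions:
 v(c) = C1 + c^4/2 + c^2/2


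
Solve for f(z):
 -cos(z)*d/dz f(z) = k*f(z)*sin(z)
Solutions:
 f(z) = C1*exp(k*log(cos(z)))


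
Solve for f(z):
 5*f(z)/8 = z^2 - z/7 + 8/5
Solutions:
 f(z) = 8*z^2/5 - 8*z/35 + 64/25


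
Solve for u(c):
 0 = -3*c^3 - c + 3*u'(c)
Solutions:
 u(c) = C1 + c^4/4 + c^2/6


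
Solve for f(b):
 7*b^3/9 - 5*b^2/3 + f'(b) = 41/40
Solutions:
 f(b) = C1 - 7*b^4/36 + 5*b^3/9 + 41*b/40


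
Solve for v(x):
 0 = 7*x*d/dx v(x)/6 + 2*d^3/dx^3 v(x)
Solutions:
 v(x) = C1 + Integral(C2*airyai(-126^(1/3)*x/6) + C3*airybi(-126^(1/3)*x/6), x)


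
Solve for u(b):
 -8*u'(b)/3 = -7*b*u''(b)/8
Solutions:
 u(b) = C1 + C2*b^(85/21)


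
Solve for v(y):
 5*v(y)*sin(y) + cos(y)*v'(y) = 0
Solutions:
 v(y) = C1*cos(y)^5


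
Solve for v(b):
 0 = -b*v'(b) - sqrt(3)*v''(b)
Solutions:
 v(b) = C1 + C2*erf(sqrt(2)*3^(3/4)*b/6)


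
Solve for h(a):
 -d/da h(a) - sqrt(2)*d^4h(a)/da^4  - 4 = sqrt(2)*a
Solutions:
 h(a) = C1 + C4*exp(-2^(5/6)*a/2) - sqrt(2)*a^2/2 - 4*a + (C2*sin(2^(5/6)*sqrt(3)*a/4) + C3*cos(2^(5/6)*sqrt(3)*a/4))*exp(2^(5/6)*a/4)


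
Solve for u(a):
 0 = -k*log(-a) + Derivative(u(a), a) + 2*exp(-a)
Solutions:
 u(a) = C1 + a*k*log(-a) - a*k + 2*exp(-a)


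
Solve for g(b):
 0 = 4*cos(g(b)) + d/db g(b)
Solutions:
 g(b) = pi - asin((C1 + exp(8*b))/(C1 - exp(8*b)))
 g(b) = asin((C1 + exp(8*b))/(C1 - exp(8*b)))


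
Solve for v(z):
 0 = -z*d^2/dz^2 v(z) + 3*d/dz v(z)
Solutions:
 v(z) = C1 + C2*z^4


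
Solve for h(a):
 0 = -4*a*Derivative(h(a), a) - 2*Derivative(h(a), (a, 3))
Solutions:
 h(a) = C1 + Integral(C2*airyai(-2^(1/3)*a) + C3*airybi(-2^(1/3)*a), a)


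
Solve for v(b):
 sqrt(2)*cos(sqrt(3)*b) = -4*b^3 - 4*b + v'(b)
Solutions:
 v(b) = C1 + b^4 + 2*b^2 + sqrt(6)*sin(sqrt(3)*b)/3


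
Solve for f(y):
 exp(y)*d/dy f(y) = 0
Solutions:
 f(y) = C1


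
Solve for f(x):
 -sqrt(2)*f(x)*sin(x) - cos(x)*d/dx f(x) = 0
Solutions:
 f(x) = C1*cos(x)^(sqrt(2))


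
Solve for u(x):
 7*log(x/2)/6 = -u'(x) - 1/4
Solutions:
 u(x) = C1 - 7*x*log(x)/6 + 7*x*log(2)/6 + 11*x/12


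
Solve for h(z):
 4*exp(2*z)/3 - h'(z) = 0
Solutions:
 h(z) = C1 + 2*exp(2*z)/3


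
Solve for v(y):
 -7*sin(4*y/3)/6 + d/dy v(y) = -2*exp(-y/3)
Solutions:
 v(y) = C1 - 7*cos(4*y/3)/8 + 6*exp(-y/3)


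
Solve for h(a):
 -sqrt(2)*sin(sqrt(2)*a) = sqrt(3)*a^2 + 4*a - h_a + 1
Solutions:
 h(a) = C1 + sqrt(3)*a^3/3 + 2*a^2 + a - cos(sqrt(2)*a)


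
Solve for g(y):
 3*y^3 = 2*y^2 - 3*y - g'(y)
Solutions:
 g(y) = C1 - 3*y^4/4 + 2*y^3/3 - 3*y^2/2


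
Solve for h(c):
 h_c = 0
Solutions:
 h(c) = C1


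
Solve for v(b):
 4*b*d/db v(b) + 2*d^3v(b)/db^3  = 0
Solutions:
 v(b) = C1 + Integral(C2*airyai(-2^(1/3)*b) + C3*airybi(-2^(1/3)*b), b)


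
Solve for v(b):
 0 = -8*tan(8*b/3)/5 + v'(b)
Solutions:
 v(b) = C1 - 3*log(cos(8*b/3))/5


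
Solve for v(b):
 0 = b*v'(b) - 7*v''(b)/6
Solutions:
 v(b) = C1 + C2*erfi(sqrt(21)*b/7)


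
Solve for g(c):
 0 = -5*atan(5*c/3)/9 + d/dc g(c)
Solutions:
 g(c) = C1 + 5*c*atan(5*c/3)/9 - log(25*c^2 + 9)/6


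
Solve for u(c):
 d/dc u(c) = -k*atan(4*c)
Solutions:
 u(c) = C1 - k*(c*atan(4*c) - log(16*c^2 + 1)/8)


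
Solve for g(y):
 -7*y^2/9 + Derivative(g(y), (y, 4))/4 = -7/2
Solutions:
 g(y) = C1 + C2*y + C3*y^2 + C4*y^3 + 7*y^6/810 - 7*y^4/12


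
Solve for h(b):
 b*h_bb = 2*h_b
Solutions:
 h(b) = C1 + C2*b^3


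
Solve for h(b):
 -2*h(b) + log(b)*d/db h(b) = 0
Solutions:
 h(b) = C1*exp(2*li(b))


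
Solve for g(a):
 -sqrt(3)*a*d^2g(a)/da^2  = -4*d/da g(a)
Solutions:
 g(a) = C1 + C2*a^(1 + 4*sqrt(3)/3)


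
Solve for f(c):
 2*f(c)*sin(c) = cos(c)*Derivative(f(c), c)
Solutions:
 f(c) = C1/cos(c)^2


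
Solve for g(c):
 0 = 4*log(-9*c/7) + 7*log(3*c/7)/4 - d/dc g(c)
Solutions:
 g(c) = C1 + 23*c*log(c)/4 + c*(-23*log(7)/4 - 23/4 + 39*log(3)/4 + 4*I*pi)


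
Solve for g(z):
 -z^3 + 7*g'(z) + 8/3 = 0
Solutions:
 g(z) = C1 + z^4/28 - 8*z/21


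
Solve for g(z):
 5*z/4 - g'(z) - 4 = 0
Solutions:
 g(z) = C1 + 5*z^2/8 - 4*z


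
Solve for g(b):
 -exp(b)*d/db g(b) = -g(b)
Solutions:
 g(b) = C1*exp(-exp(-b))


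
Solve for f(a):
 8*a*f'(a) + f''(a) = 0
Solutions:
 f(a) = C1 + C2*erf(2*a)


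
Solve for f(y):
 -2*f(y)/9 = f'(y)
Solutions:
 f(y) = C1*exp(-2*y/9)


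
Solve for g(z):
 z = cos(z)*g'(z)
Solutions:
 g(z) = C1 + Integral(z/cos(z), z)


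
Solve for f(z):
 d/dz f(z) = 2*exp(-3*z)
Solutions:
 f(z) = C1 - 2*exp(-3*z)/3


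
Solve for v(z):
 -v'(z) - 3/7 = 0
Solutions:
 v(z) = C1 - 3*z/7


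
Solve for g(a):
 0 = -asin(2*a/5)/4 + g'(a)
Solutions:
 g(a) = C1 + a*asin(2*a/5)/4 + sqrt(25 - 4*a^2)/8


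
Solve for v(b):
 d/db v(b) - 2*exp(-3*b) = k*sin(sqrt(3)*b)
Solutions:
 v(b) = C1 - sqrt(3)*k*cos(sqrt(3)*b)/3 - 2*exp(-3*b)/3


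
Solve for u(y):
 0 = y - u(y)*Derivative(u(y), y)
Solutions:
 u(y) = -sqrt(C1 + y^2)
 u(y) = sqrt(C1 + y^2)


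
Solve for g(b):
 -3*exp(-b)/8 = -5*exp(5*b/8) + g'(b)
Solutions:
 g(b) = C1 + 8*exp(5*b/8) + 3*exp(-b)/8


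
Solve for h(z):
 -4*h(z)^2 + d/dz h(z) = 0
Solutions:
 h(z) = -1/(C1 + 4*z)


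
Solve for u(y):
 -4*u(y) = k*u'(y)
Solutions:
 u(y) = C1*exp(-4*y/k)


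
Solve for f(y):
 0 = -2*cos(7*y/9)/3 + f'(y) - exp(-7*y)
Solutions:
 f(y) = C1 + 6*sin(7*y/9)/7 - exp(-7*y)/7


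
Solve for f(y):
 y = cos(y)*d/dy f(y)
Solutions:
 f(y) = C1 + Integral(y/cos(y), y)


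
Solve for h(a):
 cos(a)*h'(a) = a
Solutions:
 h(a) = C1 + Integral(a/cos(a), a)


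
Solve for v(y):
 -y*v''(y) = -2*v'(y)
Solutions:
 v(y) = C1 + C2*y^3


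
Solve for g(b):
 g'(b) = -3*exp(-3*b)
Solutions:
 g(b) = C1 + exp(-3*b)


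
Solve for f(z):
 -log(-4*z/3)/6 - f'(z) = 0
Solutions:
 f(z) = C1 - z*log(-z)/6 + z*(-2*log(2) + 1 + log(3))/6


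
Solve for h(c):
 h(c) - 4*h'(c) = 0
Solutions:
 h(c) = C1*exp(c/4)


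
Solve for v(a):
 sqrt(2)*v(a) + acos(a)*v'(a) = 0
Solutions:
 v(a) = C1*exp(-sqrt(2)*Integral(1/acos(a), a))


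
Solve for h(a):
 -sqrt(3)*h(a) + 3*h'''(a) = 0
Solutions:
 h(a) = C3*exp(3^(5/6)*a/3) + (C1*sin(3^(1/3)*a/2) + C2*cos(3^(1/3)*a/2))*exp(-3^(5/6)*a/6)


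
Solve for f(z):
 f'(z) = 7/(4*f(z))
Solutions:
 f(z) = -sqrt(C1 + 14*z)/2
 f(z) = sqrt(C1 + 14*z)/2


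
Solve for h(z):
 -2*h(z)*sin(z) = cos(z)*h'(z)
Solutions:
 h(z) = C1*cos(z)^2


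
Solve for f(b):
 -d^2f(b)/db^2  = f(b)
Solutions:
 f(b) = C1*sin(b) + C2*cos(b)


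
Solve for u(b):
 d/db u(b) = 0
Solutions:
 u(b) = C1


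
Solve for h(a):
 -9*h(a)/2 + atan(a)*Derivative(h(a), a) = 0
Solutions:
 h(a) = C1*exp(9*Integral(1/atan(a), a)/2)


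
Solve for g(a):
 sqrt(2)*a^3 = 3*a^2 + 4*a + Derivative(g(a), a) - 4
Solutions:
 g(a) = C1 + sqrt(2)*a^4/4 - a^3 - 2*a^2 + 4*a


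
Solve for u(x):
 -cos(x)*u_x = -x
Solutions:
 u(x) = C1 + Integral(x/cos(x), x)


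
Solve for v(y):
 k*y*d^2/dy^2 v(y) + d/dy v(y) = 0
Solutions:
 v(y) = C1 + y^(((re(k) - 1)*re(k) + im(k)^2)/(re(k)^2 + im(k)^2))*(C2*sin(log(y)*Abs(im(k))/(re(k)^2 + im(k)^2)) + C3*cos(log(y)*im(k)/(re(k)^2 + im(k)^2)))


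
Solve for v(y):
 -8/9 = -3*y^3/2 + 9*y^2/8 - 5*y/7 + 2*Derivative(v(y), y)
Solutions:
 v(y) = C1 + 3*y^4/16 - 3*y^3/16 + 5*y^2/28 - 4*y/9


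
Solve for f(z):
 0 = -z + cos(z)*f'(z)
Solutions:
 f(z) = C1 + Integral(z/cos(z), z)


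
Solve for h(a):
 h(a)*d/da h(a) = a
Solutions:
 h(a) = -sqrt(C1 + a^2)
 h(a) = sqrt(C1 + a^2)


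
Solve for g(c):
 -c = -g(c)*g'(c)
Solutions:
 g(c) = -sqrt(C1 + c^2)
 g(c) = sqrt(C1 + c^2)


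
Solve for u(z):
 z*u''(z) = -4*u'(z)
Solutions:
 u(z) = C1 + C2/z^3


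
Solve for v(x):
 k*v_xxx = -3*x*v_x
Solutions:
 v(x) = C1 + Integral(C2*airyai(3^(1/3)*x*(-1/k)^(1/3)) + C3*airybi(3^(1/3)*x*(-1/k)^(1/3)), x)


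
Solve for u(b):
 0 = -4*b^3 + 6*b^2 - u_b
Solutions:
 u(b) = C1 - b^4 + 2*b^3


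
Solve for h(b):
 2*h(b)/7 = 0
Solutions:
 h(b) = 0


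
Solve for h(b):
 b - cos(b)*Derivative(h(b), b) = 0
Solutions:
 h(b) = C1 + Integral(b/cos(b), b)


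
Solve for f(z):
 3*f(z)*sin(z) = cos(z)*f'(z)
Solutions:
 f(z) = C1/cos(z)^3


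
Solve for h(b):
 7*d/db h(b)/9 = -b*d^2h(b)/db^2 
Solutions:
 h(b) = C1 + C2*b^(2/9)


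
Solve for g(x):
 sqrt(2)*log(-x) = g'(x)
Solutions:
 g(x) = C1 + sqrt(2)*x*log(-x) - sqrt(2)*x


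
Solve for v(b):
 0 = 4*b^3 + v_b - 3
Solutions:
 v(b) = C1 - b^4 + 3*b


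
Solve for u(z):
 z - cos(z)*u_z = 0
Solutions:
 u(z) = C1 + Integral(z/cos(z), z)


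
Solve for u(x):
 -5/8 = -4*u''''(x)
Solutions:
 u(x) = C1 + C2*x + C3*x^2 + C4*x^3 + 5*x^4/768


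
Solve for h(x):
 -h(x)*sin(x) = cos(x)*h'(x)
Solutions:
 h(x) = C1*cos(x)


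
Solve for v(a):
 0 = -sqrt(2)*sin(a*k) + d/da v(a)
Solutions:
 v(a) = C1 - sqrt(2)*cos(a*k)/k


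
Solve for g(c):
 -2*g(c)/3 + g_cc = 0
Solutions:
 g(c) = C1*exp(-sqrt(6)*c/3) + C2*exp(sqrt(6)*c/3)


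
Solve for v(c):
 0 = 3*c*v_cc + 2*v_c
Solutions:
 v(c) = C1 + C2*c^(1/3)


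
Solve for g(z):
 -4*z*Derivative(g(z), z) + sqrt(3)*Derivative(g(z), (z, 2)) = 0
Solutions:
 g(z) = C1 + C2*erfi(sqrt(2)*3^(3/4)*z/3)


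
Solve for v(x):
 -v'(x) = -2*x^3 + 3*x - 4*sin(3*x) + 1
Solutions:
 v(x) = C1 + x^4/2 - 3*x^2/2 - x - 4*cos(3*x)/3


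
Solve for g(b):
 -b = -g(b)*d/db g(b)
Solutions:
 g(b) = -sqrt(C1 + b^2)
 g(b) = sqrt(C1 + b^2)


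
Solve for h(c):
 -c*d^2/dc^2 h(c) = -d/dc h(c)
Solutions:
 h(c) = C1 + C2*c^2


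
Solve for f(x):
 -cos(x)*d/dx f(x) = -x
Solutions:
 f(x) = C1 + Integral(x/cos(x), x)


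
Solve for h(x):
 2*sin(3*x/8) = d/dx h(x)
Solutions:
 h(x) = C1 - 16*cos(3*x/8)/3


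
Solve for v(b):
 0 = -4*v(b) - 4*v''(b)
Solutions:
 v(b) = C1*sin(b) + C2*cos(b)


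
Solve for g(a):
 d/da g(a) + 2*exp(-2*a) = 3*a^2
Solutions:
 g(a) = C1 + a^3 + exp(-2*a)


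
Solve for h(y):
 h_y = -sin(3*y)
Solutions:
 h(y) = C1 + cos(3*y)/3


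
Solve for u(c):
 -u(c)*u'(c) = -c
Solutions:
 u(c) = -sqrt(C1 + c^2)
 u(c) = sqrt(C1 + c^2)


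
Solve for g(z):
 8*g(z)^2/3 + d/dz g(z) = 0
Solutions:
 g(z) = 3/(C1 + 8*z)


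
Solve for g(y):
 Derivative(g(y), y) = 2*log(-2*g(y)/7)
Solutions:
 -Integral(1/(log(-_y) - log(7) + log(2)), (_y, g(y)))/2 = C1 - y


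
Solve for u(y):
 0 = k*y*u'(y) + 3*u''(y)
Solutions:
 u(y) = Piecewise((-sqrt(6)*sqrt(pi)*C1*erf(sqrt(6)*sqrt(k)*y/6)/(2*sqrt(k)) - C2, (k > 0) | (k < 0)), (-C1*y - C2, True))


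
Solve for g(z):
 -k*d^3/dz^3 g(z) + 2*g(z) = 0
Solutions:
 g(z) = C1*exp(2^(1/3)*z*(1/k)^(1/3)) + C2*exp(2^(1/3)*z*(-1 + sqrt(3)*I)*(1/k)^(1/3)/2) + C3*exp(-2^(1/3)*z*(1 + sqrt(3)*I)*(1/k)^(1/3)/2)


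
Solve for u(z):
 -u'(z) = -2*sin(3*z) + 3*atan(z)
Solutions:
 u(z) = C1 - 3*z*atan(z) + 3*log(z^2 + 1)/2 - 2*cos(3*z)/3


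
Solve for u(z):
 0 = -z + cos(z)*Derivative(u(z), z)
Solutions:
 u(z) = C1 + Integral(z/cos(z), z)


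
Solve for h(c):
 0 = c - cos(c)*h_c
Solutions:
 h(c) = C1 + Integral(c/cos(c), c)


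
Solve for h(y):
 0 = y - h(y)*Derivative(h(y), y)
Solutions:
 h(y) = -sqrt(C1 + y^2)
 h(y) = sqrt(C1 + y^2)


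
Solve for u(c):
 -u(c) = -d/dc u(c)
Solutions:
 u(c) = C1*exp(c)


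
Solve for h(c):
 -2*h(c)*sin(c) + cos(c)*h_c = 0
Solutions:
 h(c) = C1/cos(c)^2


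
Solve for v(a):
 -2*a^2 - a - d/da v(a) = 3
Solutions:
 v(a) = C1 - 2*a^3/3 - a^2/2 - 3*a


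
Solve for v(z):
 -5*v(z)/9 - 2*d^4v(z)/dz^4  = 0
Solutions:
 v(z) = (C1*sin(10^(1/4)*sqrt(3)*z/6) + C2*cos(10^(1/4)*sqrt(3)*z/6))*exp(-10^(1/4)*sqrt(3)*z/6) + (C3*sin(10^(1/4)*sqrt(3)*z/6) + C4*cos(10^(1/4)*sqrt(3)*z/6))*exp(10^(1/4)*sqrt(3)*z/6)


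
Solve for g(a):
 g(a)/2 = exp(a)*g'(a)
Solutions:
 g(a) = C1*exp(-exp(-a)/2)


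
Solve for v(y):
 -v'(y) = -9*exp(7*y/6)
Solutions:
 v(y) = C1 + 54*exp(7*y/6)/7


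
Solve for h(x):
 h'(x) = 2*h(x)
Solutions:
 h(x) = C1*exp(2*x)


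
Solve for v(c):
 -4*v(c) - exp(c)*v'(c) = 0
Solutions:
 v(c) = C1*exp(4*exp(-c))


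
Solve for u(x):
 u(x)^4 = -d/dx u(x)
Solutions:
 u(x) = (-3^(2/3) - 3*3^(1/6)*I)*(1/(C1 + x))^(1/3)/6
 u(x) = (-3^(2/3) + 3*3^(1/6)*I)*(1/(C1 + x))^(1/3)/6
 u(x) = (1/(C1 + 3*x))^(1/3)


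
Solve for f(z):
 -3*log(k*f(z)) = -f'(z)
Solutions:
 li(k*f(z))/k = C1 + 3*z


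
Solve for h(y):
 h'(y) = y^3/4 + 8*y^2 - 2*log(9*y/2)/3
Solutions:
 h(y) = C1 + y^4/16 + 8*y^3/3 - 2*y*log(y)/3 - 2*y*log(3) + 2*y/3 + 2*y*log(6)/3
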